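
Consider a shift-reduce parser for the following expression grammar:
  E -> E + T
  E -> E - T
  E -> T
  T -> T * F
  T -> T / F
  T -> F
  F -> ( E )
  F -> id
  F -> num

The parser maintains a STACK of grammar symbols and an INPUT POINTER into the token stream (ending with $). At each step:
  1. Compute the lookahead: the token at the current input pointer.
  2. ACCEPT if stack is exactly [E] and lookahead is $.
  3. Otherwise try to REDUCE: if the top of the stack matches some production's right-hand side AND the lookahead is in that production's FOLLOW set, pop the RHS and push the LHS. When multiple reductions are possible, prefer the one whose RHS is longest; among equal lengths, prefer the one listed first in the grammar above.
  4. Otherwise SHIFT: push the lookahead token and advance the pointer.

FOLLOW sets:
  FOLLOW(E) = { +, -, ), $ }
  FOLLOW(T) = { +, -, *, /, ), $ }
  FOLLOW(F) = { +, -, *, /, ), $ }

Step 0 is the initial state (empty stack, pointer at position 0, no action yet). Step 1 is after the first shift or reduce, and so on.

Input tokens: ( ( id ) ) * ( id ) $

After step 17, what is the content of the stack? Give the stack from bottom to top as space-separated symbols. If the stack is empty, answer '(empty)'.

Step 1: shift (. Stack=[(] ptr=1 lookahead=( remaining=[( id ) ) * ( id ) $]
Step 2: shift (. Stack=[( (] ptr=2 lookahead=id remaining=[id ) ) * ( id ) $]
Step 3: shift id. Stack=[( ( id] ptr=3 lookahead=) remaining=[) ) * ( id ) $]
Step 4: reduce F->id. Stack=[( ( F] ptr=3 lookahead=) remaining=[) ) * ( id ) $]
Step 5: reduce T->F. Stack=[( ( T] ptr=3 lookahead=) remaining=[) ) * ( id ) $]
Step 6: reduce E->T. Stack=[( ( E] ptr=3 lookahead=) remaining=[) ) * ( id ) $]
Step 7: shift ). Stack=[( ( E )] ptr=4 lookahead=) remaining=[) * ( id ) $]
Step 8: reduce F->( E ). Stack=[( F] ptr=4 lookahead=) remaining=[) * ( id ) $]
Step 9: reduce T->F. Stack=[( T] ptr=4 lookahead=) remaining=[) * ( id ) $]
Step 10: reduce E->T. Stack=[( E] ptr=4 lookahead=) remaining=[) * ( id ) $]
Step 11: shift ). Stack=[( E )] ptr=5 lookahead=* remaining=[* ( id ) $]
Step 12: reduce F->( E ). Stack=[F] ptr=5 lookahead=* remaining=[* ( id ) $]
Step 13: reduce T->F. Stack=[T] ptr=5 lookahead=* remaining=[* ( id ) $]
Step 14: shift *. Stack=[T *] ptr=6 lookahead=( remaining=[( id ) $]
Step 15: shift (. Stack=[T * (] ptr=7 lookahead=id remaining=[id ) $]
Step 16: shift id. Stack=[T * ( id] ptr=8 lookahead=) remaining=[) $]
Step 17: reduce F->id. Stack=[T * ( F] ptr=8 lookahead=) remaining=[) $]

Answer: T * ( F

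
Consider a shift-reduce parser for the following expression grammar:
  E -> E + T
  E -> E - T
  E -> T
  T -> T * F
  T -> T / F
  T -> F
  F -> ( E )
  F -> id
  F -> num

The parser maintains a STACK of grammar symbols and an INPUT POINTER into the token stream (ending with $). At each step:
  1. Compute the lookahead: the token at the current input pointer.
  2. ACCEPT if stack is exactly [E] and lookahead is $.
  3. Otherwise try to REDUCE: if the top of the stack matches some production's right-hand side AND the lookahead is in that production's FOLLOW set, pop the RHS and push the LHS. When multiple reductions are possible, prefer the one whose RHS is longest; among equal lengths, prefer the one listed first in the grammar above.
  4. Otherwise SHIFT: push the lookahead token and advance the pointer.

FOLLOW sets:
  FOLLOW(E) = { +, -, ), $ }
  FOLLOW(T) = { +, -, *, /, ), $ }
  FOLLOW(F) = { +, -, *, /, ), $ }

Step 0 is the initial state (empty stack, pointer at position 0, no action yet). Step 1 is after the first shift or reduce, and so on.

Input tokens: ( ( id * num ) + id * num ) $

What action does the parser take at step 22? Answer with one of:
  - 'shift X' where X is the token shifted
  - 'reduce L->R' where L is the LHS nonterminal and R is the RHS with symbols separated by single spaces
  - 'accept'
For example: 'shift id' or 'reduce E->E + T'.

Step 1: shift (. Stack=[(] ptr=1 lookahead=( remaining=[( id * num ) + id * num ) $]
Step 2: shift (. Stack=[( (] ptr=2 lookahead=id remaining=[id * num ) + id * num ) $]
Step 3: shift id. Stack=[( ( id] ptr=3 lookahead=* remaining=[* num ) + id * num ) $]
Step 4: reduce F->id. Stack=[( ( F] ptr=3 lookahead=* remaining=[* num ) + id * num ) $]
Step 5: reduce T->F. Stack=[( ( T] ptr=3 lookahead=* remaining=[* num ) + id * num ) $]
Step 6: shift *. Stack=[( ( T *] ptr=4 lookahead=num remaining=[num ) + id * num ) $]
Step 7: shift num. Stack=[( ( T * num] ptr=5 lookahead=) remaining=[) + id * num ) $]
Step 8: reduce F->num. Stack=[( ( T * F] ptr=5 lookahead=) remaining=[) + id * num ) $]
Step 9: reduce T->T * F. Stack=[( ( T] ptr=5 lookahead=) remaining=[) + id * num ) $]
Step 10: reduce E->T. Stack=[( ( E] ptr=5 lookahead=) remaining=[) + id * num ) $]
Step 11: shift ). Stack=[( ( E )] ptr=6 lookahead=+ remaining=[+ id * num ) $]
Step 12: reduce F->( E ). Stack=[( F] ptr=6 lookahead=+ remaining=[+ id * num ) $]
Step 13: reduce T->F. Stack=[( T] ptr=6 lookahead=+ remaining=[+ id * num ) $]
Step 14: reduce E->T. Stack=[( E] ptr=6 lookahead=+ remaining=[+ id * num ) $]
Step 15: shift +. Stack=[( E +] ptr=7 lookahead=id remaining=[id * num ) $]
Step 16: shift id. Stack=[( E + id] ptr=8 lookahead=* remaining=[* num ) $]
Step 17: reduce F->id. Stack=[( E + F] ptr=8 lookahead=* remaining=[* num ) $]
Step 18: reduce T->F. Stack=[( E + T] ptr=8 lookahead=* remaining=[* num ) $]
Step 19: shift *. Stack=[( E + T *] ptr=9 lookahead=num remaining=[num ) $]
Step 20: shift num. Stack=[( E + T * num] ptr=10 lookahead=) remaining=[) $]
Step 21: reduce F->num. Stack=[( E + T * F] ptr=10 lookahead=) remaining=[) $]
Step 22: reduce T->T * F. Stack=[( E + T] ptr=10 lookahead=) remaining=[) $]

Answer: reduce T->T * F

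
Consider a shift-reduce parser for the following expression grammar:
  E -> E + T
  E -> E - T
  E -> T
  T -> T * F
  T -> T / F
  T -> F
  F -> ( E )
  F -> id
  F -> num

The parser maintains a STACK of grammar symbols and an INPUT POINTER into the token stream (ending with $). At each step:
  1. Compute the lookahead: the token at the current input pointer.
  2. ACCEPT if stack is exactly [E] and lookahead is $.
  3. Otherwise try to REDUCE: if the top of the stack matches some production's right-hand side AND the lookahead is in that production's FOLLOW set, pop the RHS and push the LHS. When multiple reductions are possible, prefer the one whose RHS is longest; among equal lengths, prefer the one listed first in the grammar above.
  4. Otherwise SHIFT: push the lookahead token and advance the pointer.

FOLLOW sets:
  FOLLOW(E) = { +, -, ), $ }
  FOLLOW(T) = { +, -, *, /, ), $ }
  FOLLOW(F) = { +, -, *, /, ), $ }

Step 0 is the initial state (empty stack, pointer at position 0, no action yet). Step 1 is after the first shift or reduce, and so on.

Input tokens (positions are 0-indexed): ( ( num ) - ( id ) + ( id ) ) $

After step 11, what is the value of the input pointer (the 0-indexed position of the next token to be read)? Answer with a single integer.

Step 1: shift (. Stack=[(] ptr=1 lookahead=( remaining=[( num ) - ( id ) + ( id ) ) $]
Step 2: shift (. Stack=[( (] ptr=2 lookahead=num remaining=[num ) - ( id ) + ( id ) ) $]
Step 3: shift num. Stack=[( ( num] ptr=3 lookahead=) remaining=[) - ( id ) + ( id ) ) $]
Step 4: reduce F->num. Stack=[( ( F] ptr=3 lookahead=) remaining=[) - ( id ) + ( id ) ) $]
Step 5: reduce T->F. Stack=[( ( T] ptr=3 lookahead=) remaining=[) - ( id ) + ( id ) ) $]
Step 6: reduce E->T. Stack=[( ( E] ptr=3 lookahead=) remaining=[) - ( id ) + ( id ) ) $]
Step 7: shift ). Stack=[( ( E )] ptr=4 lookahead=- remaining=[- ( id ) + ( id ) ) $]
Step 8: reduce F->( E ). Stack=[( F] ptr=4 lookahead=- remaining=[- ( id ) + ( id ) ) $]
Step 9: reduce T->F. Stack=[( T] ptr=4 lookahead=- remaining=[- ( id ) + ( id ) ) $]
Step 10: reduce E->T. Stack=[( E] ptr=4 lookahead=- remaining=[- ( id ) + ( id ) ) $]
Step 11: shift -. Stack=[( E -] ptr=5 lookahead=( remaining=[( id ) + ( id ) ) $]

Answer: 5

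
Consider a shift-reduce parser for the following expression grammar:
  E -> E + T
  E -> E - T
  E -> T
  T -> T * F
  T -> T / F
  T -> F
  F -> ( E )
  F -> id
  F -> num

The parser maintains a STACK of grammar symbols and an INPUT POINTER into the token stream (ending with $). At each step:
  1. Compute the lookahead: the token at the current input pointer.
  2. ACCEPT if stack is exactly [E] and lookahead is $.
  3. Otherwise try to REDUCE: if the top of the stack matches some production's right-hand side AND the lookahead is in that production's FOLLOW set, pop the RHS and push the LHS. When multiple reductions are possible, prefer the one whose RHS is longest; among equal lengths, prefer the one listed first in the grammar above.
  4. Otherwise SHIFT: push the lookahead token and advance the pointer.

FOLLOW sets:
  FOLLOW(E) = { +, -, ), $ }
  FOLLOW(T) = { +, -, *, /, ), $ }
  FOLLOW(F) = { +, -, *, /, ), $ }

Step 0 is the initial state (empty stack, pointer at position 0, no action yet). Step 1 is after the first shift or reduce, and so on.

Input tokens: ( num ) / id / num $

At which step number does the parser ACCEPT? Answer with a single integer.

Step 1: shift (. Stack=[(] ptr=1 lookahead=num remaining=[num ) / id / num $]
Step 2: shift num. Stack=[( num] ptr=2 lookahead=) remaining=[) / id / num $]
Step 3: reduce F->num. Stack=[( F] ptr=2 lookahead=) remaining=[) / id / num $]
Step 4: reduce T->F. Stack=[( T] ptr=2 lookahead=) remaining=[) / id / num $]
Step 5: reduce E->T. Stack=[( E] ptr=2 lookahead=) remaining=[) / id / num $]
Step 6: shift ). Stack=[( E )] ptr=3 lookahead=/ remaining=[/ id / num $]
Step 7: reduce F->( E ). Stack=[F] ptr=3 lookahead=/ remaining=[/ id / num $]
Step 8: reduce T->F. Stack=[T] ptr=3 lookahead=/ remaining=[/ id / num $]
Step 9: shift /. Stack=[T /] ptr=4 lookahead=id remaining=[id / num $]
Step 10: shift id. Stack=[T / id] ptr=5 lookahead=/ remaining=[/ num $]
Step 11: reduce F->id. Stack=[T / F] ptr=5 lookahead=/ remaining=[/ num $]
Step 12: reduce T->T / F. Stack=[T] ptr=5 lookahead=/ remaining=[/ num $]
Step 13: shift /. Stack=[T /] ptr=6 lookahead=num remaining=[num $]
Step 14: shift num. Stack=[T / num] ptr=7 lookahead=$ remaining=[$]
Step 15: reduce F->num. Stack=[T / F] ptr=7 lookahead=$ remaining=[$]
Step 16: reduce T->T / F. Stack=[T] ptr=7 lookahead=$ remaining=[$]
Step 17: reduce E->T. Stack=[E] ptr=7 lookahead=$ remaining=[$]
Step 18: accept. Stack=[E] ptr=7 lookahead=$ remaining=[$]

Answer: 18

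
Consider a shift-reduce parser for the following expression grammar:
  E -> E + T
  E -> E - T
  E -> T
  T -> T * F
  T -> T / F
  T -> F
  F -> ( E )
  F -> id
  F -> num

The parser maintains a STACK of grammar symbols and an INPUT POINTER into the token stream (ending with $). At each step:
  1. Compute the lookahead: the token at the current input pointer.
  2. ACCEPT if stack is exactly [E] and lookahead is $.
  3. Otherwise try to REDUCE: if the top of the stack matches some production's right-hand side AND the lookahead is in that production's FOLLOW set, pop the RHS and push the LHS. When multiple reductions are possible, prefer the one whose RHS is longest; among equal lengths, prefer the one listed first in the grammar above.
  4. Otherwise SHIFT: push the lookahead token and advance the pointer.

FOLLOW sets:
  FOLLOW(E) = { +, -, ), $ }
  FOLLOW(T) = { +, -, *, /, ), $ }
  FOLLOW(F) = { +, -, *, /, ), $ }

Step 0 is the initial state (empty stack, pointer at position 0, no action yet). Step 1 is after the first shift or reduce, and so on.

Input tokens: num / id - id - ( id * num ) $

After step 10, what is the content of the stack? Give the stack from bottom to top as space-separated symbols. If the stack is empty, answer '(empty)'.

Step 1: shift num. Stack=[num] ptr=1 lookahead=/ remaining=[/ id - id - ( id * num ) $]
Step 2: reduce F->num. Stack=[F] ptr=1 lookahead=/ remaining=[/ id - id - ( id * num ) $]
Step 3: reduce T->F. Stack=[T] ptr=1 lookahead=/ remaining=[/ id - id - ( id * num ) $]
Step 4: shift /. Stack=[T /] ptr=2 lookahead=id remaining=[id - id - ( id * num ) $]
Step 5: shift id. Stack=[T / id] ptr=3 lookahead=- remaining=[- id - ( id * num ) $]
Step 6: reduce F->id. Stack=[T / F] ptr=3 lookahead=- remaining=[- id - ( id * num ) $]
Step 7: reduce T->T / F. Stack=[T] ptr=3 lookahead=- remaining=[- id - ( id * num ) $]
Step 8: reduce E->T. Stack=[E] ptr=3 lookahead=- remaining=[- id - ( id * num ) $]
Step 9: shift -. Stack=[E -] ptr=4 lookahead=id remaining=[id - ( id * num ) $]
Step 10: shift id. Stack=[E - id] ptr=5 lookahead=- remaining=[- ( id * num ) $]

Answer: E - id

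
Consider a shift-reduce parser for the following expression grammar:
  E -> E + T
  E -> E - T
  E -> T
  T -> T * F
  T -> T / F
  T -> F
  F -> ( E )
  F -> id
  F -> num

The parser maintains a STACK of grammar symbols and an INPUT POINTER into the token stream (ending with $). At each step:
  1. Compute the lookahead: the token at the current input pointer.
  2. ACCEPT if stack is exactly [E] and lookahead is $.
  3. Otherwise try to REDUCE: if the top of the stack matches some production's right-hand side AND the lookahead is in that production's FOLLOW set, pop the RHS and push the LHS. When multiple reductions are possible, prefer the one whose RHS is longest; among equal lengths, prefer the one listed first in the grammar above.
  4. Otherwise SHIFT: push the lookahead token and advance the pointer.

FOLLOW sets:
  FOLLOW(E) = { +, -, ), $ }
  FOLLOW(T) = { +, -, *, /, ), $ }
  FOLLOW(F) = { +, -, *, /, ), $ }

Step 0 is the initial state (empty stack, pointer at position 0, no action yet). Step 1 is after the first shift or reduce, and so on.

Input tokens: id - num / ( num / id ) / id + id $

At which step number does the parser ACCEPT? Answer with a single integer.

Answer: 32

Derivation:
Step 1: shift id. Stack=[id] ptr=1 lookahead=- remaining=[- num / ( num / id ) / id + id $]
Step 2: reduce F->id. Stack=[F] ptr=1 lookahead=- remaining=[- num / ( num / id ) / id + id $]
Step 3: reduce T->F. Stack=[T] ptr=1 lookahead=- remaining=[- num / ( num / id ) / id + id $]
Step 4: reduce E->T. Stack=[E] ptr=1 lookahead=- remaining=[- num / ( num / id ) / id + id $]
Step 5: shift -. Stack=[E -] ptr=2 lookahead=num remaining=[num / ( num / id ) / id + id $]
Step 6: shift num. Stack=[E - num] ptr=3 lookahead=/ remaining=[/ ( num / id ) / id + id $]
Step 7: reduce F->num. Stack=[E - F] ptr=3 lookahead=/ remaining=[/ ( num / id ) / id + id $]
Step 8: reduce T->F. Stack=[E - T] ptr=3 lookahead=/ remaining=[/ ( num / id ) / id + id $]
Step 9: shift /. Stack=[E - T /] ptr=4 lookahead=( remaining=[( num / id ) / id + id $]
Step 10: shift (. Stack=[E - T / (] ptr=5 lookahead=num remaining=[num / id ) / id + id $]
Step 11: shift num. Stack=[E - T / ( num] ptr=6 lookahead=/ remaining=[/ id ) / id + id $]
Step 12: reduce F->num. Stack=[E - T / ( F] ptr=6 lookahead=/ remaining=[/ id ) / id + id $]
Step 13: reduce T->F. Stack=[E - T / ( T] ptr=6 lookahead=/ remaining=[/ id ) / id + id $]
Step 14: shift /. Stack=[E - T / ( T /] ptr=7 lookahead=id remaining=[id ) / id + id $]
Step 15: shift id. Stack=[E - T / ( T / id] ptr=8 lookahead=) remaining=[) / id + id $]
Step 16: reduce F->id. Stack=[E - T / ( T / F] ptr=8 lookahead=) remaining=[) / id + id $]
Step 17: reduce T->T / F. Stack=[E - T / ( T] ptr=8 lookahead=) remaining=[) / id + id $]
Step 18: reduce E->T. Stack=[E - T / ( E] ptr=8 lookahead=) remaining=[) / id + id $]
Step 19: shift ). Stack=[E - T / ( E )] ptr=9 lookahead=/ remaining=[/ id + id $]
Step 20: reduce F->( E ). Stack=[E - T / F] ptr=9 lookahead=/ remaining=[/ id + id $]
Step 21: reduce T->T / F. Stack=[E - T] ptr=9 lookahead=/ remaining=[/ id + id $]
Step 22: shift /. Stack=[E - T /] ptr=10 lookahead=id remaining=[id + id $]
Step 23: shift id. Stack=[E - T / id] ptr=11 lookahead=+ remaining=[+ id $]
Step 24: reduce F->id. Stack=[E - T / F] ptr=11 lookahead=+ remaining=[+ id $]
Step 25: reduce T->T / F. Stack=[E - T] ptr=11 lookahead=+ remaining=[+ id $]
Step 26: reduce E->E - T. Stack=[E] ptr=11 lookahead=+ remaining=[+ id $]
Step 27: shift +. Stack=[E +] ptr=12 lookahead=id remaining=[id $]
Step 28: shift id. Stack=[E + id] ptr=13 lookahead=$ remaining=[$]
Step 29: reduce F->id. Stack=[E + F] ptr=13 lookahead=$ remaining=[$]
Step 30: reduce T->F. Stack=[E + T] ptr=13 lookahead=$ remaining=[$]
Step 31: reduce E->E + T. Stack=[E] ptr=13 lookahead=$ remaining=[$]
Step 32: accept. Stack=[E] ptr=13 lookahead=$ remaining=[$]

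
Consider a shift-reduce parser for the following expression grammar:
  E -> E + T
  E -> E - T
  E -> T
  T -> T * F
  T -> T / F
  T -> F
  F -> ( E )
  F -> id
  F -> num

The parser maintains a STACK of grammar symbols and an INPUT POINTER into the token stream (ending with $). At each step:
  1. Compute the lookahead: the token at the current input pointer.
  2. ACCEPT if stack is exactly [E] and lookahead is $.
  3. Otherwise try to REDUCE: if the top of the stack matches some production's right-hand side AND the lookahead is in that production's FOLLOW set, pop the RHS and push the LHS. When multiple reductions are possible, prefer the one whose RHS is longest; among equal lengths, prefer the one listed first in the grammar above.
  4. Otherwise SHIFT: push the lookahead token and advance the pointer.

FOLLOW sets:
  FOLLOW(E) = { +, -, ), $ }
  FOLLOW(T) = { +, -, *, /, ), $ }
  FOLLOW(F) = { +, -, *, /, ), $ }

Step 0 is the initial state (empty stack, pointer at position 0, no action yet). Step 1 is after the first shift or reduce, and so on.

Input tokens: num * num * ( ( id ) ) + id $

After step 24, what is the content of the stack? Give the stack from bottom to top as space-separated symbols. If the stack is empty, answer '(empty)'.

Step 1: shift num. Stack=[num] ptr=1 lookahead=* remaining=[* num * ( ( id ) ) + id $]
Step 2: reduce F->num. Stack=[F] ptr=1 lookahead=* remaining=[* num * ( ( id ) ) + id $]
Step 3: reduce T->F. Stack=[T] ptr=1 lookahead=* remaining=[* num * ( ( id ) ) + id $]
Step 4: shift *. Stack=[T *] ptr=2 lookahead=num remaining=[num * ( ( id ) ) + id $]
Step 5: shift num. Stack=[T * num] ptr=3 lookahead=* remaining=[* ( ( id ) ) + id $]
Step 6: reduce F->num. Stack=[T * F] ptr=3 lookahead=* remaining=[* ( ( id ) ) + id $]
Step 7: reduce T->T * F. Stack=[T] ptr=3 lookahead=* remaining=[* ( ( id ) ) + id $]
Step 8: shift *. Stack=[T *] ptr=4 lookahead=( remaining=[( ( id ) ) + id $]
Step 9: shift (. Stack=[T * (] ptr=5 lookahead=( remaining=[( id ) ) + id $]
Step 10: shift (. Stack=[T * ( (] ptr=6 lookahead=id remaining=[id ) ) + id $]
Step 11: shift id. Stack=[T * ( ( id] ptr=7 lookahead=) remaining=[) ) + id $]
Step 12: reduce F->id. Stack=[T * ( ( F] ptr=7 lookahead=) remaining=[) ) + id $]
Step 13: reduce T->F. Stack=[T * ( ( T] ptr=7 lookahead=) remaining=[) ) + id $]
Step 14: reduce E->T. Stack=[T * ( ( E] ptr=7 lookahead=) remaining=[) ) + id $]
Step 15: shift ). Stack=[T * ( ( E )] ptr=8 lookahead=) remaining=[) + id $]
Step 16: reduce F->( E ). Stack=[T * ( F] ptr=8 lookahead=) remaining=[) + id $]
Step 17: reduce T->F. Stack=[T * ( T] ptr=8 lookahead=) remaining=[) + id $]
Step 18: reduce E->T. Stack=[T * ( E] ptr=8 lookahead=) remaining=[) + id $]
Step 19: shift ). Stack=[T * ( E )] ptr=9 lookahead=+ remaining=[+ id $]
Step 20: reduce F->( E ). Stack=[T * F] ptr=9 lookahead=+ remaining=[+ id $]
Step 21: reduce T->T * F. Stack=[T] ptr=9 lookahead=+ remaining=[+ id $]
Step 22: reduce E->T. Stack=[E] ptr=9 lookahead=+ remaining=[+ id $]
Step 23: shift +. Stack=[E +] ptr=10 lookahead=id remaining=[id $]
Step 24: shift id. Stack=[E + id] ptr=11 lookahead=$ remaining=[$]

Answer: E + id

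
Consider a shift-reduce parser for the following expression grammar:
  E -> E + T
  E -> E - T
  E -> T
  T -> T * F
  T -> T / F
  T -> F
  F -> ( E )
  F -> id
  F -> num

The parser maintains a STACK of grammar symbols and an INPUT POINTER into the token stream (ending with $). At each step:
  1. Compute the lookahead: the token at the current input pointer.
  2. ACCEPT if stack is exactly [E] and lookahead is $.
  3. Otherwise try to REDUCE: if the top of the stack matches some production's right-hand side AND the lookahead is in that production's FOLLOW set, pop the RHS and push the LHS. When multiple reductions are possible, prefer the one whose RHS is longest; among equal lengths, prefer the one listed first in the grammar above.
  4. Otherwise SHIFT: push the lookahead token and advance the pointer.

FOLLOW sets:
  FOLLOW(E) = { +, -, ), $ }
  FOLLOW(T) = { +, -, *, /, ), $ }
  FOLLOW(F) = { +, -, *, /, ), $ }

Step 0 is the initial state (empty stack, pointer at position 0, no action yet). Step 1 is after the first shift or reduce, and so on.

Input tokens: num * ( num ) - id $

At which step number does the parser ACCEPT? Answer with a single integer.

Step 1: shift num. Stack=[num] ptr=1 lookahead=* remaining=[* ( num ) - id $]
Step 2: reduce F->num. Stack=[F] ptr=1 lookahead=* remaining=[* ( num ) - id $]
Step 3: reduce T->F. Stack=[T] ptr=1 lookahead=* remaining=[* ( num ) - id $]
Step 4: shift *. Stack=[T *] ptr=2 lookahead=( remaining=[( num ) - id $]
Step 5: shift (. Stack=[T * (] ptr=3 lookahead=num remaining=[num ) - id $]
Step 6: shift num. Stack=[T * ( num] ptr=4 lookahead=) remaining=[) - id $]
Step 7: reduce F->num. Stack=[T * ( F] ptr=4 lookahead=) remaining=[) - id $]
Step 8: reduce T->F. Stack=[T * ( T] ptr=4 lookahead=) remaining=[) - id $]
Step 9: reduce E->T. Stack=[T * ( E] ptr=4 lookahead=) remaining=[) - id $]
Step 10: shift ). Stack=[T * ( E )] ptr=5 lookahead=- remaining=[- id $]
Step 11: reduce F->( E ). Stack=[T * F] ptr=5 lookahead=- remaining=[- id $]
Step 12: reduce T->T * F. Stack=[T] ptr=5 lookahead=- remaining=[- id $]
Step 13: reduce E->T. Stack=[E] ptr=5 lookahead=- remaining=[- id $]
Step 14: shift -. Stack=[E -] ptr=6 lookahead=id remaining=[id $]
Step 15: shift id. Stack=[E - id] ptr=7 lookahead=$ remaining=[$]
Step 16: reduce F->id. Stack=[E - F] ptr=7 lookahead=$ remaining=[$]
Step 17: reduce T->F. Stack=[E - T] ptr=7 lookahead=$ remaining=[$]
Step 18: reduce E->E - T. Stack=[E] ptr=7 lookahead=$ remaining=[$]
Step 19: accept. Stack=[E] ptr=7 lookahead=$ remaining=[$]

Answer: 19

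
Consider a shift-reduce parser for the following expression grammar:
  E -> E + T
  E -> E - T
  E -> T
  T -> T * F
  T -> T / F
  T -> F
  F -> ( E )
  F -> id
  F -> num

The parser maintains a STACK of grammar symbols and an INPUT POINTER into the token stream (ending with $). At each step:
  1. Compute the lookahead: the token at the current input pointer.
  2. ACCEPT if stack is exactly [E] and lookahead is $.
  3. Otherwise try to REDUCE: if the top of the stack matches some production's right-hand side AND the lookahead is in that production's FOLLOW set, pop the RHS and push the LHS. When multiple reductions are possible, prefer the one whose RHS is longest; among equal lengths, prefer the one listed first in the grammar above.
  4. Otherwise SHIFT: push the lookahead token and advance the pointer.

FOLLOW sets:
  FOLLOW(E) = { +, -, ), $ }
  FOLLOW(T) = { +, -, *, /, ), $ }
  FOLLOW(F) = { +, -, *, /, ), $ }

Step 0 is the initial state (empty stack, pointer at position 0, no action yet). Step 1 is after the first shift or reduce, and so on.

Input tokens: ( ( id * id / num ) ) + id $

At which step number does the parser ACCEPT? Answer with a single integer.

Answer: 28

Derivation:
Step 1: shift (. Stack=[(] ptr=1 lookahead=( remaining=[( id * id / num ) ) + id $]
Step 2: shift (. Stack=[( (] ptr=2 lookahead=id remaining=[id * id / num ) ) + id $]
Step 3: shift id. Stack=[( ( id] ptr=3 lookahead=* remaining=[* id / num ) ) + id $]
Step 4: reduce F->id. Stack=[( ( F] ptr=3 lookahead=* remaining=[* id / num ) ) + id $]
Step 5: reduce T->F. Stack=[( ( T] ptr=3 lookahead=* remaining=[* id / num ) ) + id $]
Step 6: shift *. Stack=[( ( T *] ptr=4 lookahead=id remaining=[id / num ) ) + id $]
Step 7: shift id. Stack=[( ( T * id] ptr=5 lookahead=/ remaining=[/ num ) ) + id $]
Step 8: reduce F->id. Stack=[( ( T * F] ptr=5 lookahead=/ remaining=[/ num ) ) + id $]
Step 9: reduce T->T * F. Stack=[( ( T] ptr=5 lookahead=/ remaining=[/ num ) ) + id $]
Step 10: shift /. Stack=[( ( T /] ptr=6 lookahead=num remaining=[num ) ) + id $]
Step 11: shift num. Stack=[( ( T / num] ptr=7 lookahead=) remaining=[) ) + id $]
Step 12: reduce F->num. Stack=[( ( T / F] ptr=7 lookahead=) remaining=[) ) + id $]
Step 13: reduce T->T / F. Stack=[( ( T] ptr=7 lookahead=) remaining=[) ) + id $]
Step 14: reduce E->T. Stack=[( ( E] ptr=7 lookahead=) remaining=[) ) + id $]
Step 15: shift ). Stack=[( ( E )] ptr=8 lookahead=) remaining=[) + id $]
Step 16: reduce F->( E ). Stack=[( F] ptr=8 lookahead=) remaining=[) + id $]
Step 17: reduce T->F. Stack=[( T] ptr=8 lookahead=) remaining=[) + id $]
Step 18: reduce E->T. Stack=[( E] ptr=8 lookahead=) remaining=[) + id $]
Step 19: shift ). Stack=[( E )] ptr=9 lookahead=+ remaining=[+ id $]
Step 20: reduce F->( E ). Stack=[F] ptr=9 lookahead=+ remaining=[+ id $]
Step 21: reduce T->F. Stack=[T] ptr=9 lookahead=+ remaining=[+ id $]
Step 22: reduce E->T. Stack=[E] ptr=9 lookahead=+ remaining=[+ id $]
Step 23: shift +. Stack=[E +] ptr=10 lookahead=id remaining=[id $]
Step 24: shift id. Stack=[E + id] ptr=11 lookahead=$ remaining=[$]
Step 25: reduce F->id. Stack=[E + F] ptr=11 lookahead=$ remaining=[$]
Step 26: reduce T->F. Stack=[E + T] ptr=11 lookahead=$ remaining=[$]
Step 27: reduce E->E + T. Stack=[E] ptr=11 lookahead=$ remaining=[$]
Step 28: accept. Stack=[E] ptr=11 lookahead=$ remaining=[$]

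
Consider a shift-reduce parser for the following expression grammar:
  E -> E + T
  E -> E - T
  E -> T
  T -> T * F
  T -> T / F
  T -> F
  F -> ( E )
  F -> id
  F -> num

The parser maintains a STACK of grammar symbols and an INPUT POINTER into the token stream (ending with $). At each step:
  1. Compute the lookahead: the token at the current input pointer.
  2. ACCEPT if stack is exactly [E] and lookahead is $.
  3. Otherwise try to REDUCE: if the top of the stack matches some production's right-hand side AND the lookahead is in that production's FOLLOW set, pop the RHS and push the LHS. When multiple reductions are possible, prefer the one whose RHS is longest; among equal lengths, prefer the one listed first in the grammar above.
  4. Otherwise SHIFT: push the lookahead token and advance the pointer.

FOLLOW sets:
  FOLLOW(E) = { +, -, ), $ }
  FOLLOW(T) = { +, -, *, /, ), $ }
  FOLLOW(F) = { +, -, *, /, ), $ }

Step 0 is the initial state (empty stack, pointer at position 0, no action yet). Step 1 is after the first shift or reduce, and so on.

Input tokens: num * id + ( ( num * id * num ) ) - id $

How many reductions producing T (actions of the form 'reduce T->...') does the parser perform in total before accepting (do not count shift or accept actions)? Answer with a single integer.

Answer: 8

Derivation:
Step 1: shift num. Stack=[num] ptr=1 lookahead=* remaining=[* id + ( ( num * id * num ) ) - id $]
Step 2: reduce F->num. Stack=[F] ptr=1 lookahead=* remaining=[* id + ( ( num * id * num ) ) - id $]
Step 3: reduce T->F. Stack=[T] ptr=1 lookahead=* remaining=[* id + ( ( num * id * num ) ) - id $]
Step 4: shift *. Stack=[T *] ptr=2 lookahead=id remaining=[id + ( ( num * id * num ) ) - id $]
Step 5: shift id. Stack=[T * id] ptr=3 lookahead=+ remaining=[+ ( ( num * id * num ) ) - id $]
Step 6: reduce F->id. Stack=[T * F] ptr=3 lookahead=+ remaining=[+ ( ( num * id * num ) ) - id $]
Step 7: reduce T->T * F. Stack=[T] ptr=3 lookahead=+ remaining=[+ ( ( num * id * num ) ) - id $]
Step 8: reduce E->T. Stack=[E] ptr=3 lookahead=+ remaining=[+ ( ( num * id * num ) ) - id $]
Step 9: shift +. Stack=[E +] ptr=4 lookahead=( remaining=[( ( num * id * num ) ) - id $]
Step 10: shift (. Stack=[E + (] ptr=5 lookahead=( remaining=[( num * id * num ) ) - id $]
Step 11: shift (. Stack=[E + ( (] ptr=6 lookahead=num remaining=[num * id * num ) ) - id $]
Step 12: shift num. Stack=[E + ( ( num] ptr=7 lookahead=* remaining=[* id * num ) ) - id $]
Step 13: reduce F->num. Stack=[E + ( ( F] ptr=7 lookahead=* remaining=[* id * num ) ) - id $]
Step 14: reduce T->F. Stack=[E + ( ( T] ptr=7 lookahead=* remaining=[* id * num ) ) - id $]
Step 15: shift *. Stack=[E + ( ( T *] ptr=8 lookahead=id remaining=[id * num ) ) - id $]
Step 16: shift id. Stack=[E + ( ( T * id] ptr=9 lookahead=* remaining=[* num ) ) - id $]
Step 17: reduce F->id. Stack=[E + ( ( T * F] ptr=9 lookahead=* remaining=[* num ) ) - id $]
Step 18: reduce T->T * F. Stack=[E + ( ( T] ptr=9 lookahead=* remaining=[* num ) ) - id $]
Step 19: shift *. Stack=[E + ( ( T *] ptr=10 lookahead=num remaining=[num ) ) - id $]
Step 20: shift num. Stack=[E + ( ( T * num] ptr=11 lookahead=) remaining=[) ) - id $]
Step 21: reduce F->num. Stack=[E + ( ( T * F] ptr=11 lookahead=) remaining=[) ) - id $]
Step 22: reduce T->T * F. Stack=[E + ( ( T] ptr=11 lookahead=) remaining=[) ) - id $]
Step 23: reduce E->T. Stack=[E + ( ( E] ptr=11 lookahead=) remaining=[) ) - id $]
Step 24: shift ). Stack=[E + ( ( E )] ptr=12 lookahead=) remaining=[) - id $]
Step 25: reduce F->( E ). Stack=[E + ( F] ptr=12 lookahead=) remaining=[) - id $]
Step 26: reduce T->F. Stack=[E + ( T] ptr=12 lookahead=) remaining=[) - id $]
Step 27: reduce E->T. Stack=[E + ( E] ptr=12 lookahead=) remaining=[) - id $]
Step 28: shift ). Stack=[E + ( E )] ptr=13 lookahead=- remaining=[- id $]
Step 29: reduce F->( E ). Stack=[E + F] ptr=13 lookahead=- remaining=[- id $]
Step 30: reduce T->F. Stack=[E + T] ptr=13 lookahead=- remaining=[- id $]
Step 31: reduce E->E + T. Stack=[E] ptr=13 lookahead=- remaining=[- id $]
Step 32: shift -. Stack=[E -] ptr=14 lookahead=id remaining=[id $]
Step 33: shift id. Stack=[E - id] ptr=15 lookahead=$ remaining=[$]
Step 34: reduce F->id. Stack=[E - F] ptr=15 lookahead=$ remaining=[$]
Step 35: reduce T->F. Stack=[E - T] ptr=15 lookahead=$ remaining=[$]
Step 36: reduce E->E - T. Stack=[E] ptr=15 lookahead=$ remaining=[$]
Step 37: accept. Stack=[E] ptr=15 lookahead=$ remaining=[$]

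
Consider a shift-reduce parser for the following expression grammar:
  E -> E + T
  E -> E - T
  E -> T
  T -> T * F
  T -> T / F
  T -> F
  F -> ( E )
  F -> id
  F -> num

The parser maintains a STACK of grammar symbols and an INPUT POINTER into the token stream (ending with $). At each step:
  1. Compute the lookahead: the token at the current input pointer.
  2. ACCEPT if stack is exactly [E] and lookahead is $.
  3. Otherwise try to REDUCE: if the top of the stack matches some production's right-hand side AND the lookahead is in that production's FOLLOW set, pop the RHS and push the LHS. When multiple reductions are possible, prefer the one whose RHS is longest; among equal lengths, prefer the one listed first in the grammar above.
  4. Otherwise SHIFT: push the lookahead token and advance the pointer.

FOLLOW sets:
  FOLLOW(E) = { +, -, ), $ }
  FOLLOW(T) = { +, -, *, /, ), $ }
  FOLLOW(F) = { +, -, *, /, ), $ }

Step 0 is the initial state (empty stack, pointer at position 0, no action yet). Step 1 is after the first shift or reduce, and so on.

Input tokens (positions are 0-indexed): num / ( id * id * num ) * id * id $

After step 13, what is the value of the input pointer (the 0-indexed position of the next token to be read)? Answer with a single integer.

Answer: 7

Derivation:
Step 1: shift num. Stack=[num] ptr=1 lookahead=/ remaining=[/ ( id * id * num ) * id * id $]
Step 2: reduce F->num. Stack=[F] ptr=1 lookahead=/ remaining=[/ ( id * id * num ) * id * id $]
Step 3: reduce T->F. Stack=[T] ptr=1 lookahead=/ remaining=[/ ( id * id * num ) * id * id $]
Step 4: shift /. Stack=[T /] ptr=2 lookahead=( remaining=[( id * id * num ) * id * id $]
Step 5: shift (. Stack=[T / (] ptr=3 lookahead=id remaining=[id * id * num ) * id * id $]
Step 6: shift id. Stack=[T / ( id] ptr=4 lookahead=* remaining=[* id * num ) * id * id $]
Step 7: reduce F->id. Stack=[T / ( F] ptr=4 lookahead=* remaining=[* id * num ) * id * id $]
Step 8: reduce T->F. Stack=[T / ( T] ptr=4 lookahead=* remaining=[* id * num ) * id * id $]
Step 9: shift *. Stack=[T / ( T *] ptr=5 lookahead=id remaining=[id * num ) * id * id $]
Step 10: shift id. Stack=[T / ( T * id] ptr=6 lookahead=* remaining=[* num ) * id * id $]
Step 11: reduce F->id. Stack=[T / ( T * F] ptr=6 lookahead=* remaining=[* num ) * id * id $]
Step 12: reduce T->T * F. Stack=[T / ( T] ptr=6 lookahead=* remaining=[* num ) * id * id $]
Step 13: shift *. Stack=[T / ( T *] ptr=7 lookahead=num remaining=[num ) * id * id $]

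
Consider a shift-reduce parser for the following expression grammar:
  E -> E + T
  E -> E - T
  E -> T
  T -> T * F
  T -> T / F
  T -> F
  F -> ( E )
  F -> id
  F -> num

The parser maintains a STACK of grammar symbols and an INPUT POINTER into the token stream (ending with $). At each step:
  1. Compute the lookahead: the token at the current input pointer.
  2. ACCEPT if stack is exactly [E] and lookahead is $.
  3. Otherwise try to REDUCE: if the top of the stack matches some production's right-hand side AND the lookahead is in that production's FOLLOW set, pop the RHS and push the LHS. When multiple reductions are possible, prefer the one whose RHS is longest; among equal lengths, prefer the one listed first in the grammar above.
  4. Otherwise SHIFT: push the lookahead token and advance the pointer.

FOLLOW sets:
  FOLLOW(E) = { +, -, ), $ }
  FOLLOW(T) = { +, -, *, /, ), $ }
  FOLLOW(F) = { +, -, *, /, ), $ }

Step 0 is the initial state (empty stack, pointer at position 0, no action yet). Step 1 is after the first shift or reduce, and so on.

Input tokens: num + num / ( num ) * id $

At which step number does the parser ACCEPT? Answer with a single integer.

Step 1: shift num. Stack=[num] ptr=1 lookahead=+ remaining=[+ num / ( num ) * id $]
Step 2: reduce F->num. Stack=[F] ptr=1 lookahead=+ remaining=[+ num / ( num ) * id $]
Step 3: reduce T->F. Stack=[T] ptr=1 lookahead=+ remaining=[+ num / ( num ) * id $]
Step 4: reduce E->T. Stack=[E] ptr=1 lookahead=+ remaining=[+ num / ( num ) * id $]
Step 5: shift +. Stack=[E +] ptr=2 lookahead=num remaining=[num / ( num ) * id $]
Step 6: shift num. Stack=[E + num] ptr=3 lookahead=/ remaining=[/ ( num ) * id $]
Step 7: reduce F->num. Stack=[E + F] ptr=3 lookahead=/ remaining=[/ ( num ) * id $]
Step 8: reduce T->F. Stack=[E + T] ptr=3 lookahead=/ remaining=[/ ( num ) * id $]
Step 9: shift /. Stack=[E + T /] ptr=4 lookahead=( remaining=[( num ) * id $]
Step 10: shift (. Stack=[E + T / (] ptr=5 lookahead=num remaining=[num ) * id $]
Step 11: shift num. Stack=[E + T / ( num] ptr=6 lookahead=) remaining=[) * id $]
Step 12: reduce F->num. Stack=[E + T / ( F] ptr=6 lookahead=) remaining=[) * id $]
Step 13: reduce T->F. Stack=[E + T / ( T] ptr=6 lookahead=) remaining=[) * id $]
Step 14: reduce E->T. Stack=[E + T / ( E] ptr=6 lookahead=) remaining=[) * id $]
Step 15: shift ). Stack=[E + T / ( E )] ptr=7 lookahead=* remaining=[* id $]
Step 16: reduce F->( E ). Stack=[E + T / F] ptr=7 lookahead=* remaining=[* id $]
Step 17: reduce T->T / F. Stack=[E + T] ptr=7 lookahead=* remaining=[* id $]
Step 18: shift *. Stack=[E + T *] ptr=8 lookahead=id remaining=[id $]
Step 19: shift id. Stack=[E + T * id] ptr=9 lookahead=$ remaining=[$]
Step 20: reduce F->id. Stack=[E + T * F] ptr=9 lookahead=$ remaining=[$]
Step 21: reduce T->T * F. Stack=[E + T] ptr=9 lookahead=$ remaining=[$]
Step 22: reduce E->E + T. Stack=[E] ptr=9 lookahead=$ remaining=[$]
Step 23: accept. Stack=[E] ptr=9 lookahead=$ remaining=[$]

Answer: 23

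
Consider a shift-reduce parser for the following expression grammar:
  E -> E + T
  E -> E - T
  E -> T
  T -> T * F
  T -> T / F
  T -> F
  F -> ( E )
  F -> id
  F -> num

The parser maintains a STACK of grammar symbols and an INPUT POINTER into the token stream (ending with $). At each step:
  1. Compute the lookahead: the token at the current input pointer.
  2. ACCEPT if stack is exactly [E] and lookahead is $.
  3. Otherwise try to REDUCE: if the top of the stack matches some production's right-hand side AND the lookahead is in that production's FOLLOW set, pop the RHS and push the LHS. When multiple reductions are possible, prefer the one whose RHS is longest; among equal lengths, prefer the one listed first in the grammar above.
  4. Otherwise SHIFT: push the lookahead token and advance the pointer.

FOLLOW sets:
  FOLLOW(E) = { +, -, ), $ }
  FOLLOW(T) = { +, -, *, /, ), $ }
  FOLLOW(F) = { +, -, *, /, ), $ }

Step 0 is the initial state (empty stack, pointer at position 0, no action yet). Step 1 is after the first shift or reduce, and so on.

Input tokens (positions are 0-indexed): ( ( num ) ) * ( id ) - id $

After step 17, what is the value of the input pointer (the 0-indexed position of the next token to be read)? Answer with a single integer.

Step 1: shift (. Stack=[(] ptr=1 lookahead=( remaining=[( num ) ) * ( id ) - id $]
Step 2: shift (. Stack=[( (] ptr=2 lookahead=num remaining=[num ) ) * ( id ) - id $]
Step 3: shift num. Stack=[( ( num] ptr=3 lookahead=) remaining=[) ) * ( id ) - id $]
Step 4: reduce F->num. Stack=[( ( F] ptr=3 lookahead=) remaining=[) ) * ( id ) - id $]
Step 5: reduce T->F. Stack=[( ( T] ptr=3 lookahead=) remaining=[) ) * ( id ) - id $]
Step 6: reduce E->T. Stack=[( ( E] ptr=3 lookahead=) remaining=[) ) * ( id ) - id $]
Step 7: shift ). Stack=[( ( E )] ptr=4 lookahead=) remaining=[) * ( id ) - id $]
Step 8: reduce F->( E ). Stack=[( F] ptr=4 lookahead=) remaining=[) * ( id ) - id $]
Step 9: reduce T->F. Stack=[( T] ptr=4 lookahead=) remaining=[) * ( id ) - id $]
Step 10: reduce E->T. Stack=[( E] ptr=4 lookahead=) remaining=[) * ( id ) - id $]
Step 11: shift ). Stack=[( E )] ptr=5 lookahead=* remaining=[* ( id ) - id $]
Step 12: reduce F->( E ). Stack=[F] ptr=5 lookahead=* remaining=[* ( id ) - id $]
Step 13: reduce T->F. Stack=[T] ptr=5 lookahead=* remaining=[* ( id ) - id $]
Step 14: shift *. Stack=[T *] ptr=6 lookahead=( remaining=[( id ) - id $]
Step 15: shift (. Stack=[T * (] ptr=7 lookahead=id remaining=[id ) - id $]
Step 16: shift id. Stack=[T * ( id] ptr=8 lookahead=) remaining=[) - id $]
Step 17: reduce F->id. Stack=[T * ( F] ptr=8 lookahead=) remaining=[) - id $]

Answer: 8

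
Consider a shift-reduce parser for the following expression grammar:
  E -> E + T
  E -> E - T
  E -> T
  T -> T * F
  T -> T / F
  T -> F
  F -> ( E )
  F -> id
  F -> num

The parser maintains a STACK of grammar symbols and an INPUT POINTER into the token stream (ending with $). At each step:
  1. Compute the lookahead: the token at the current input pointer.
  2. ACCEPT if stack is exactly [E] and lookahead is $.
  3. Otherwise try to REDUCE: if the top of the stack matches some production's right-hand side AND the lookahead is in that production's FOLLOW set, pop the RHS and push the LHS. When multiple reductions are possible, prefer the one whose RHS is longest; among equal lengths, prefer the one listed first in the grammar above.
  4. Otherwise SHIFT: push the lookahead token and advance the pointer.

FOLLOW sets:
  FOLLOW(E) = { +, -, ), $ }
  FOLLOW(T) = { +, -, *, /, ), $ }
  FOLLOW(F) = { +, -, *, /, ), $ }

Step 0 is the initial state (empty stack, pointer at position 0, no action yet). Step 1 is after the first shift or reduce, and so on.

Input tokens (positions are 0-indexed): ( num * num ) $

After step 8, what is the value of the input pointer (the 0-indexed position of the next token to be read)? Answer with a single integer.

Step 1: shift (. Stack=[(] ptr=1 lookahead=num remaining=[num * num ) $]
Step 2: shift num. Stack=[( num] ptr=2 lookahead=* remaining=[* num ) $]
Step 3: reduce F->num. Stack=[( F] ptr=2 lookahead=* remaining=[* num ) $]
Step 4: reduce T->F. Stack=[( T] ptr=2 lookahead=* remaining=[* num ) $]
Step 5: shift *. Stack=[( T *] ptr=3 lookahead=num remaining=[num ) $]
Step 6: shift num. Stack=[( T * num] ptr=4 lookahead=) remaining=[) $]
Step 7: reduce F->num. Stack=[( T * F] ptr=4 lookahead=) remaining=[) $]
Step 8: reduce T->T * F. Stack=[( T] ptr=4 lookahead=) remaining=[) $]

Answer: 4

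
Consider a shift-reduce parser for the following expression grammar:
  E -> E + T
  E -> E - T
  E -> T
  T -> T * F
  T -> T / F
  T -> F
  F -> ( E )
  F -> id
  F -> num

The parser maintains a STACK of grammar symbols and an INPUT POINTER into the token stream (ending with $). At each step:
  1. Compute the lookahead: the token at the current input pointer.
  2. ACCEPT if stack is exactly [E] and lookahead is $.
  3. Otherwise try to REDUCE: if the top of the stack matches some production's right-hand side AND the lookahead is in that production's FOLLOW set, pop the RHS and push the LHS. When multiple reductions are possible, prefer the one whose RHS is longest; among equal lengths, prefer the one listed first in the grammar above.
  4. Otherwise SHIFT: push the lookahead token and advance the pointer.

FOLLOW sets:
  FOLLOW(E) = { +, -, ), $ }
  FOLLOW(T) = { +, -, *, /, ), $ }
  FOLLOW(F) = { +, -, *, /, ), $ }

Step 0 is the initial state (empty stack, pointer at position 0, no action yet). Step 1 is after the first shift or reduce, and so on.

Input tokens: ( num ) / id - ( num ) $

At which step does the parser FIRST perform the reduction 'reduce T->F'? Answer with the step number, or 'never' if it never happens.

Answer: 4

Derivation:
Step 1: shift (. Stack=[(] ptr=1 lookahead=num remaining=[num ) / id - ( num ) $]
Step 2: shift num. Stack=[( num] ptr=2 lookahead=) remaining=[) / id - ( num ) $]
Step 3: reduce F->num. Stack=[( F] ptr=2 lookahead=) remaining=[) / id - ( num ) $]
Step 4: reduce T->F. Stack=[( T] ptr=2 lookahead=) remaining=[) / id - ( num ) $]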